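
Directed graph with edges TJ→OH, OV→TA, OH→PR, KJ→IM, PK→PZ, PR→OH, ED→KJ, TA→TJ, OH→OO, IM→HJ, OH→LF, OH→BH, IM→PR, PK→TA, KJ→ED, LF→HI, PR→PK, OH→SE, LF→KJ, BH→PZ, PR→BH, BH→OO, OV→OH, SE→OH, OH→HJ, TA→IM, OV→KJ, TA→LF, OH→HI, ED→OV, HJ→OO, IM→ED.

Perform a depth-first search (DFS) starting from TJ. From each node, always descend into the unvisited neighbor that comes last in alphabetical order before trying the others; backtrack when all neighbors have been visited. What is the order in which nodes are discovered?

TJ OH SE PR PK TA LF KJ IM HJ OO ED OV HI PZ BH

Visit TJ
TJ → OH
OH → SE
OH → PR
PR → PK
PK → TA
TA → LF
LF → KJ
KJ → IM
IM → HJ
HJ → OO
IM → ED
ED → OV
LF → HI
PK → PZ
PR → BH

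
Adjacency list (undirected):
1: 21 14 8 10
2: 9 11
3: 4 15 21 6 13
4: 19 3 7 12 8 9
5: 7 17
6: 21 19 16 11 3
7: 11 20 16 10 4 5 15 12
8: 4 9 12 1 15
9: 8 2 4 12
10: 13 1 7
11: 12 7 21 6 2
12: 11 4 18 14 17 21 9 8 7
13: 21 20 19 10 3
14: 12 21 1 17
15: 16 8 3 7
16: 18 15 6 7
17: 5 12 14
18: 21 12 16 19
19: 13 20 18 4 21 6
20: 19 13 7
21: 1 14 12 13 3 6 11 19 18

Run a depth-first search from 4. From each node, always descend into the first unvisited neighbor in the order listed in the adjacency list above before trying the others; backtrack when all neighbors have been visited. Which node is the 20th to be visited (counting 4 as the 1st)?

5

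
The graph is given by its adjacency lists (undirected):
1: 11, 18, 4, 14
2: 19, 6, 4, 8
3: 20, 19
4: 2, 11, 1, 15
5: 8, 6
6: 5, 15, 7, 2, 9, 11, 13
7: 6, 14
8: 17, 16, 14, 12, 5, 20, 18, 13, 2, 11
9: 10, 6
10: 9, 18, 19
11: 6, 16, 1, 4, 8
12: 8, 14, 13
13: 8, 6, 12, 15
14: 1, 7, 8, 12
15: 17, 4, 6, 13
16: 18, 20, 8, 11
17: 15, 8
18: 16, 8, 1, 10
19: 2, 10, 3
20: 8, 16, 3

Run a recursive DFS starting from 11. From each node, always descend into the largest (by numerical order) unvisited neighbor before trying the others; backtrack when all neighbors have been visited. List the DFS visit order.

Visit 11
11 → 16
16 → 20
20 → 8
8 → 18
18 → 10
10 → 19
19 → 3
19 → 2
2 → 6
6 → 15
15 → 17
15 → 13
13 → 12
12 → 14
14 → 7
14 → 1
1 → 4
6 → 9
6 → 5

11, 16, 20, 8, 18, 10, 19, 3, 2, 6, 15, 17, 13, 12, 14, 7, 1, 4, 9, 5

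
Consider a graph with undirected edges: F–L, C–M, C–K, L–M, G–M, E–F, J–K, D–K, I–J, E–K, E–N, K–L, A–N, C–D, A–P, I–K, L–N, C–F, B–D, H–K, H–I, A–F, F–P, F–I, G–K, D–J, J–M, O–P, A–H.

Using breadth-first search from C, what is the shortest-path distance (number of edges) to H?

Level 0: C
Level 1: D, F, K, M
Level 2: A, B, E, G, H, I, J, L, P
Level 3: N, O
H first appears at level 2.

2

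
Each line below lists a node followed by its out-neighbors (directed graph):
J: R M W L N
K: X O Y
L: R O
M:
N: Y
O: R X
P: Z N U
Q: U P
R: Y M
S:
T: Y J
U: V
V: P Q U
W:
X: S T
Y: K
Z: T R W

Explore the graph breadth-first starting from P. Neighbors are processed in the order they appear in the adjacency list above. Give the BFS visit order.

P → Z → N → U → T → R → W → Y → V → J → M → K → Q → L → X → O → S

Visit P; enqueue Z, N, U → queue [Z, N, U]
Visit Z; enqueue T, R, W → queue [N, U, T, R, W]
Visit N; enqueue Y → queue [U, T, R, W, Y]
Visit U; enqueue V → queue [T, R, W, Y, V]
Visit T; enqueue J → queue [R, W, Y, V, J]
Visit R; enqueue M → queue [W, Y, V, J, M]
Visit W → queue [Y, V, J, M]
Visit Y; enqueue K → queue [V, J, M, K]
Visit V; enqueue Q → queue [J, M, K, Q]
Visit J; enqueue L → queue [M, K, Q, L]
Visit M → queue [K, Q, L]
Visit K; enqueue X, O → queue [Q, L, X, O]
Visit Q → queue [L, X, O]
Visit L → queue [X, O]
Visit X; enqueue S → queue [O, S]
Visit O → queue [S]
Visit S → queue []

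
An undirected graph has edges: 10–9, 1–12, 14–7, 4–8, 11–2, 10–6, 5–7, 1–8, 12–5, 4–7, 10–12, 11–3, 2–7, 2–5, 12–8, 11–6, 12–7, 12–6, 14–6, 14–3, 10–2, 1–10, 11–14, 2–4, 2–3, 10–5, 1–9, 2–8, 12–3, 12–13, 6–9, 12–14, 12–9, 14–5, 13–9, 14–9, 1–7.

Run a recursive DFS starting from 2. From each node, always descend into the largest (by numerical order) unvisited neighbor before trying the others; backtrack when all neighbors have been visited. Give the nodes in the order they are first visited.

Visit 2
2 → 11
11 → 14
14 → 12
12 → 13
13 → 9
9 → 10
10 → 6
10 → 5
5 → 7
7 → 4
4 → 8
8 → 1
12 → 3

2, 11, 14, 12, 13, 9, 10, 6, 5, 7, 4, 8, 1, 3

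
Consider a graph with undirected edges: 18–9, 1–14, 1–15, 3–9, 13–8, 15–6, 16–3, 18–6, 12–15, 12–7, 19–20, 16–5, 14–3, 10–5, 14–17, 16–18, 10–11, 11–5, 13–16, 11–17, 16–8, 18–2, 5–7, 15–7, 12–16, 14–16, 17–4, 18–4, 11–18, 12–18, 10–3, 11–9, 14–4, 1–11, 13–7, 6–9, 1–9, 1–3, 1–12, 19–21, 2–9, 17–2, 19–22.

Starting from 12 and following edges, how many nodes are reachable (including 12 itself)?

BFS from 12 visits: 12, 1, 7, 15, 16, 18, 3, 9, 11, 14, 5, 13, 6, 8, 2, 4, 10, 17
Reachable nodes: 18 of 22 total.

18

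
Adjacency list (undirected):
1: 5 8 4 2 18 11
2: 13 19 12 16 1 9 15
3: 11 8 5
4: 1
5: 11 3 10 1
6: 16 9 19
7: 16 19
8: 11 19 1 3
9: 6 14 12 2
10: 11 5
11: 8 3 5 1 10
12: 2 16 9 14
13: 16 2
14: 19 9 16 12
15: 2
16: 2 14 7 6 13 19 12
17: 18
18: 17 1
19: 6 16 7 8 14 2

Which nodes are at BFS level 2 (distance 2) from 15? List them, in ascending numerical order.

1, 9, 12, 13, 16, 19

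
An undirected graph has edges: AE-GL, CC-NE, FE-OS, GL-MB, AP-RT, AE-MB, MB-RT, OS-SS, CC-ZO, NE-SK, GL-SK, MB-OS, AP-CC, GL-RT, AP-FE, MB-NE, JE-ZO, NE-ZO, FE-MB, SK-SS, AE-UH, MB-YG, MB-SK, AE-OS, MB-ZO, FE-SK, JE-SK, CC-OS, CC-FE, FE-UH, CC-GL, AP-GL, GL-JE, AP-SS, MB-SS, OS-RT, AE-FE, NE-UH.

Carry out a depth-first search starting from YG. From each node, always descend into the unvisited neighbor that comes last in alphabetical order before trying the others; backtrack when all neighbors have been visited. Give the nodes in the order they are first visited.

YG, MB, ZO, NE, UH, FE, SK, SS, OS, RT, GL, JE, CC, AP, AE

Visit YG
YG → MB
MB → ZO
ZO → NE
NE → UH
UH → FE
FE → SK
SK → SS
SS → OS
OS → RT
RT → GL
GL → JE
GL → CC
CC → AP
GL → AE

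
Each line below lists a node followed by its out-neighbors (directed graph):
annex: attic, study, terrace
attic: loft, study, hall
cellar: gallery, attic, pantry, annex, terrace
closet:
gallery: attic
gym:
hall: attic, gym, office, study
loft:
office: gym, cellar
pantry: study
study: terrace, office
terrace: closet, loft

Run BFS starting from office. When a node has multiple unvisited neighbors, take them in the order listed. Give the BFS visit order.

office, gym, cellar, gallery, attic, pantry, annex, terrace, loft, study, hall, closet

Visit office; enqueue gym, cellar → queue [gym, cellar]
Visit gym → queue [cellar]
Visit cellar; enqueue gallery, attic, pantry, annex, terrace → queue [gallery, attic, pantry, annex, terrace]
Visit gallery → queue [attic, pantry, annex, terrace]
Visit attic; enqueue loft, study, hall → queue [pantry, annex, terrace, loft, study, hall]
Visit pantry → queue [annex, terrace, loft, study, hall]
Visit annex → queue [terrace, loft, study, hall]
Visit terrace; enqueue closet → queue [loft, study, hall, closet]
Visit loft → queue [study, hall, closet]
Visit study → queue [hall, closet]
Visit hall → queue [closet]
Visit closet → queue []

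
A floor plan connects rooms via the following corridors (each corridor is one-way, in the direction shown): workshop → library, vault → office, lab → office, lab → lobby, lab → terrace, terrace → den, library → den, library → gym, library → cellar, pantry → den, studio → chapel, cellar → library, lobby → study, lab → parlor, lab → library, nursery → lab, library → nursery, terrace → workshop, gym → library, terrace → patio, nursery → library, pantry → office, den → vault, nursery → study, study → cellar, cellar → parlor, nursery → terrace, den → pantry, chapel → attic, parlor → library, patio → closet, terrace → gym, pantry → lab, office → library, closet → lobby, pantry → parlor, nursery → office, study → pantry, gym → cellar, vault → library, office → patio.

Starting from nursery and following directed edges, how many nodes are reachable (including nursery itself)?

BFS from nursery visits: nursery, terrace, study, office, library, lab, workshop, patio, gym, den, pantry, cellar, parlor, lobby, closet, vault
Reachable nodes: 16 of 19 total.

16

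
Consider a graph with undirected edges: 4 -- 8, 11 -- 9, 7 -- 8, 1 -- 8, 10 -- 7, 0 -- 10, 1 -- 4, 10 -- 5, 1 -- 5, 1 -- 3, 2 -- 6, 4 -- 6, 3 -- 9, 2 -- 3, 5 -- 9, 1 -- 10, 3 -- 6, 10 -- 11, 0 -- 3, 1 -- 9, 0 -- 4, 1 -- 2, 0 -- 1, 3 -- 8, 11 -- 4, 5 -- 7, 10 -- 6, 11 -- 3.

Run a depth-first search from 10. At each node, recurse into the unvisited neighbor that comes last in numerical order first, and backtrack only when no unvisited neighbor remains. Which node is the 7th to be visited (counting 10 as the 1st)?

Visit 10
10 → 11
11 → 9
9 → 5
5 → 7
7 → 8
8 → 4
4 → 6
6 → 3
3 → 2
2 → 1
1 → 0

Visit order: 10, 11, 9, 5, 7, 8, 4, 6, 3, 2, 1, 0

4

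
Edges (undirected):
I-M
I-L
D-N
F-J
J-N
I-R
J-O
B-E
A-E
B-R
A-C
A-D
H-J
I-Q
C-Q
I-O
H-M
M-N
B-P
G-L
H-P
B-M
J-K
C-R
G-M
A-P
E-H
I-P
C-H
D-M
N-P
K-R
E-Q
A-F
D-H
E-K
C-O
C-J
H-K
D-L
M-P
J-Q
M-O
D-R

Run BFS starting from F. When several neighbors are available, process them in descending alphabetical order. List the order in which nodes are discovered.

Visit F; enqueue J, A → queue [J, A]
Visit J; enqueue Q, O, N, K, H, C → queue [A, Q, O, N, K, H, C]
Visit A; enqueue P, E, D → queue [Q, O, N, K, H, C, P, E, D]
Visit Q; enqueue I → queue [O, N, K, H, C, P, E, D, I]
Visit O; enqueue M → queue [N, K, H, C, P, E, D, I, M]
Visit N → queue [K, H, C, P, E, D, I, M]
Visit K; enqueue R → queue [H, C, P, E, D, I, M, R]
Visit H → queue [C, P, E, D, I, M, R]
Visit C → queue [P, E, D, I, M, R]
Visit P; enqueue B → queue [E, D, I, M, R, B]
Visit E → queue [D, I, M, R, B]
Visit D; enqueue L → queue [I, M, R, B, L]
Visit I → queue [M, R, B, L]
Visit M; enqueue G → queue [R, B, L, G]
Visit R → queue [B, L, G]
Visit B → queue [L, G]
Visit L → queue [G]
Visit G → queue []

F J A Q O N K H C P E D I M R B L G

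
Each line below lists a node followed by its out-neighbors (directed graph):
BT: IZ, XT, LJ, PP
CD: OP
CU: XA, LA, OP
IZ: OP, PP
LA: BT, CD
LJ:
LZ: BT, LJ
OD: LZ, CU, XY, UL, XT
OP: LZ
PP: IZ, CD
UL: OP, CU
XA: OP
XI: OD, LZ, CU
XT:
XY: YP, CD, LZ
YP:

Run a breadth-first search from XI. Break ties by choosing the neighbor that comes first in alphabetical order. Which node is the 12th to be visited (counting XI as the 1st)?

Visit XI; enqueue CU, LZ, OD → queue [CU, LZ, OD]
Visit CU; enqueue LA, OP, XA → queue [LZ, OD, LA, OP, XA]
Visit LZ; enqueue BT, LJ → queue [OD, LA, OP, XA, BT, LJ]
Visit OD; enqueue UL, XT, XY → queue [LA, OP, XA, BT, LJ, UL, XT, XY]
Visit LA; enqueue CD → queue [OP, XA, BT, LJ, UL, XT, XY, CD]
Visit OP → queue [XA, BT, LJ, UL, XT, XY, CD]
Visit XA → queue [BT, LJ, UL, XT, XY, CD]
Visit BT; enqueue IZ, PP → queue [LJ, UL, XT, XY, CD, IZ, PP]
Visit LJ → queue [UL, XT, XY, CD, IZ, PP]
Visit UL → queue [XT, XY, CD, IZ, PP]
Visit XT → queue [XY, CD, IZ, PP]
Visit XY; enqueue YP → queue [CD, IZ, PP, YP]
Visit CD → queue [IZ, PP, YP]
Visit IZ → queue [PP, YP]
Visit PP → queue [YP]
Visit YP → queue []

Visit order: XI, CU, LZ, OD, LA, OP, XA, BT, LJ, UL, XT, XY, CD, IZ, PP, YP

XY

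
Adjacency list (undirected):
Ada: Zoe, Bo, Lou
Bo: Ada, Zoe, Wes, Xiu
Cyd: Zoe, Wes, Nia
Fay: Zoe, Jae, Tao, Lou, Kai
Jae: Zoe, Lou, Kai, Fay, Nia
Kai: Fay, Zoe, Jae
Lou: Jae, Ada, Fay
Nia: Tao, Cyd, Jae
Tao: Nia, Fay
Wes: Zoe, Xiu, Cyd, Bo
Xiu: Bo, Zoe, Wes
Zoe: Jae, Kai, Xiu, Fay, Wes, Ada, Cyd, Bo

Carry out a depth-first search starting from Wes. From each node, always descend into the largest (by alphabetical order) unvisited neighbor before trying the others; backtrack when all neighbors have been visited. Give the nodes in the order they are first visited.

Wes Zoe Xiu Bo Ada Lou Jae Nia Tao Fay Kai Cyd

Visit Wes
Wes → Zoe
Zoe → Xiu
Xiu → Bo
Bo → Ada
Ada → Lou
Lou → Jae
Jae → Nia
Nia → Tao
Tao → Fay
Fay → Kai
Nia → Cyd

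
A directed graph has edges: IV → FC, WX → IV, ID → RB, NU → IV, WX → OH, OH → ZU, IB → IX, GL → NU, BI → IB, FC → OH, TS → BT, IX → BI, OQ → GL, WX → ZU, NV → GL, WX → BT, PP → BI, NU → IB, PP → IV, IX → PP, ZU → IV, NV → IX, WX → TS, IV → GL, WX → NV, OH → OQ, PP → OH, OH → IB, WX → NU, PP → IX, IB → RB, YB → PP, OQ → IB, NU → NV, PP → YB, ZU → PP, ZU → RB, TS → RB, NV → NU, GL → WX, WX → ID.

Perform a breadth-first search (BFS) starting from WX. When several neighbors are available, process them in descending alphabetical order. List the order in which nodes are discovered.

WX ZU TS OH NV NU IV ID BT RB PP OQ IB IX GL FC YB BI

Visit WX; enqueue ZU, TS, OH, NV, NU, IV, ID, BT → queue [ZU, TS, OH, NV, NU, IV, ID, BT]
Visit ZU; enqueue RB, PP → queue [TS, OH, NV, NU, IV, ID, BT, RB, PP]
Visit TS → queue [OH, NV, NU, IV, ID, BT, RB, PP]
Visit OH; enqueue OQ, IB → queue [NV, NU, IV, ID, BT, RB, PP, OQ, IB]
Visit NV; enqueue IX, GL → queue [NU, IV, ID, BT, RB, PP, OQ, IB, IX, GL]
Visit NU → queue [IV, ID, BT, RB, PP, OQ, IB, IX, GL]
Visit IV; enqueue FC → queue [ID, BT, RB, PP, OQ, IB, IX, GL, FC]
Visit ID → queue [BT, RB, PP, OQ, IB, IX, GL, FC]
Visit BT → queue [RB, PP, OQ, IB, IX, GL, FC]
Visit RB → queue [PP, OQ, IB, IX, GL, FC]
Visit PP; enqueue YB, BI → queue [OQ, IB, IX, GL, FC, YB, BI]
Visit OQ → queue [IB, IX, GL, FC, YB, BI]
Visit IB → queue [IX, GL, FC, YB, BI]
Visit IX → queue [GL, FC, YB, BI]
Visit GL → queue [FC, YB, BI]
Visit FC → queue [YB, BI]
Visit YB → queue [BI]
Visit BI → queue []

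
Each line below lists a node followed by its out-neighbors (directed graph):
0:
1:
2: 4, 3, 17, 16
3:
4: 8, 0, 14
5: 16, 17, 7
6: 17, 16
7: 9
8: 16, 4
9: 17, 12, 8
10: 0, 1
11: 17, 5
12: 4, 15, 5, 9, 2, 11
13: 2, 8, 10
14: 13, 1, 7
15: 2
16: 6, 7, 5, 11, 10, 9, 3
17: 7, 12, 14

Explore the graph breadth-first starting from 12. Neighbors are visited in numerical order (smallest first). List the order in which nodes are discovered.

Visit 12; enqueue 2, 4, 5, 9, 11, 15 → queue [2, 4, 5, 9, 11, 15]
Visit 2; enqueue 3, 16, 17 → queue [4, 5, 9, 11, 15, 3, 16, 17]
Visit 4; enqueue 0, 8, 14 → queue [5, 9, 11, 15, 3, 16, 17, 0, 8, 14]
Visit 5; enqueue 7 → queue [9, 11, 15, 3, 16, 17, 0, 8, 14, 7]
Visit 9 → queue [11, 15, 3, 16, 17, 0, 8, 14, 7]
Visit 11 → queue [15, 3, 16, 17, 0, 8, 14, 7]
Visit 15 → queue [3, 16, 17, 0, 8, 14, 7]
Visit 3 → queue [16, 17, 0, 8, 14, 7]
Visit 16; enqueue 6, 10 → queue [17, 0, 8, 14, 7, 6, 10]
Visit 17 → queue [0, 8, 14, 7, 6, 10]
Visit 0 → queue [8, 14, 7, 6, 10]
Visit 8 → queue [14, 7, 6, 10]
Visit 14; enqueue 1, 13 → queue [7, 6, 10, 1, 13]
Visit 7 → queue [6, 10, 1, 13]
Visit 6 → queue [10, 1, 13]
Visit 10 → queue [1, 13]
Visit 1 → queue [13]
Visit 13 → queue []

12 2 4 5 9 11 15 3 16 17 0 8 14 7 6 10 1 13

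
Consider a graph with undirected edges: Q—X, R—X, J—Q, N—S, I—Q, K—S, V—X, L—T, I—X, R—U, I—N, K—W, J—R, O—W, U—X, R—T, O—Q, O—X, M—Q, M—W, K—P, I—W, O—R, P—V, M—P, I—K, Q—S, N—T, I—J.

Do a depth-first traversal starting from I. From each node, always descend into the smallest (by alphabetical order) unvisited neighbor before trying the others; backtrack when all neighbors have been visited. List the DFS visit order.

Visit I
I → J
J → Q
Q → M
M → P
P → K
K → S
S → N
N → T
T → L
T → R
R → O
O → W
O → X
X → U
X → V

I, J, Q, M, P, K, S, N, T, L, R, O, W, X, U, V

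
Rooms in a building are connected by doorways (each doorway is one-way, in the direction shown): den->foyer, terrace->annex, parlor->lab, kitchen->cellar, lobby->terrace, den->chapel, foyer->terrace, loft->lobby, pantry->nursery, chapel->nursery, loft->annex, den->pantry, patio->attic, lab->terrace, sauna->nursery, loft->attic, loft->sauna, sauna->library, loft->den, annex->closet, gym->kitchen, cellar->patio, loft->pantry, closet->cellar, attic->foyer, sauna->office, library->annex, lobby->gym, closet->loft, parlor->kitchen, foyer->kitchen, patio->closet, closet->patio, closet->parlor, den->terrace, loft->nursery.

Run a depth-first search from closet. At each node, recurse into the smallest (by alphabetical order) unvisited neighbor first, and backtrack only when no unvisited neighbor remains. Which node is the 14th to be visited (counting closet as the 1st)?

lobby

Visit closet
closet → cellar
cellar → patio
patio → attic
attic → foyer
foyer → kitchen
foyer → terrace
terrace → annex
closet → loft
loft → den
den → chapel
chapel → nursery
den → pantry
loft → lobby
lobby → gym
loft → sauna
sauna → library
sauna → office
closet → parlor
parlor → lab

Visit order: closet, cellar, patio, attic, foyer, kitchen, terrace, annex, loft, den, chapel, nursery, pantry, lobby, gym, sauna, library, office, parlor, lab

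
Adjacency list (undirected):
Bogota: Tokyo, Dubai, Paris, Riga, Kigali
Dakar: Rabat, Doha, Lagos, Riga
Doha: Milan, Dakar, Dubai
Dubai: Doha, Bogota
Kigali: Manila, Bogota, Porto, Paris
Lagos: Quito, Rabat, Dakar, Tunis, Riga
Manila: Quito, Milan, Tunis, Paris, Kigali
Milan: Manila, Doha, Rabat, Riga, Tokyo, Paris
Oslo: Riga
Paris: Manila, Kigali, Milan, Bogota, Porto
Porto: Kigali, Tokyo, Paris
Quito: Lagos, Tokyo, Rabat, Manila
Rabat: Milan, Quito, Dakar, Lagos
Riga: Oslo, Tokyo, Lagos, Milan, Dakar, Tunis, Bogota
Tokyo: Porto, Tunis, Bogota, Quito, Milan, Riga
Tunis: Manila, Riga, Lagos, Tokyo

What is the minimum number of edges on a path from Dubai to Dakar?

Level 0: Dubai
Level 1: Bogota, Doha
Level 2: Dakar, Kigali, Milan, Paris, Riga, Tokyo
Level 3: Lagos, Manila, Oslo, Porto, Quito, Rabat, Tunis
Dakar first appears at level 2.

2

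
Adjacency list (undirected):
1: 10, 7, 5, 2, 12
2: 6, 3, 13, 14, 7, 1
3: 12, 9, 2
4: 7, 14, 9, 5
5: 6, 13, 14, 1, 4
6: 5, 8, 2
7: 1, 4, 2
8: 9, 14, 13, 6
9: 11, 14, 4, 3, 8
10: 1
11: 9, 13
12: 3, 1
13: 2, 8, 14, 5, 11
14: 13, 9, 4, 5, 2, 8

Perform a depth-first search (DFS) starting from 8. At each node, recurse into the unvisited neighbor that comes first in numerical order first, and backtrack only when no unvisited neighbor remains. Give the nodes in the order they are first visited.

8, 6, 2, 1, 5, 4, 7, 9, 3, 12, 11, 13, 14, 10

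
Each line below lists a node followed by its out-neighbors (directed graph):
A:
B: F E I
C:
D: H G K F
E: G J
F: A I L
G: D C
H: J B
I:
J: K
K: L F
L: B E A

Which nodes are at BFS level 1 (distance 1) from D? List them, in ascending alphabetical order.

Level 0: D
Level 1: F, G, H, K
Level 2: A, B, C, I, J, L
Level 3: E

F, G, H, K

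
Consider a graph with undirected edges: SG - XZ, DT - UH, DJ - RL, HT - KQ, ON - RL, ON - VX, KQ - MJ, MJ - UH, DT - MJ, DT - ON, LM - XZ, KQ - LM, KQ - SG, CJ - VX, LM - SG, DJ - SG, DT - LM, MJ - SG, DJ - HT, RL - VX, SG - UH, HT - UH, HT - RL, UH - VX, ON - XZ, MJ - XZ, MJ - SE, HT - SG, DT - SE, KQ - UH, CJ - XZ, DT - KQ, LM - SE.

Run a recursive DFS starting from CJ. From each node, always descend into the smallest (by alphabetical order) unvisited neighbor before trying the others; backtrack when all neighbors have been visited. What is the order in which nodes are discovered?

Visit CJ
CJ → VX
VX → ON
ON → DT
DT → KQ
KQ → HT
HT → DJ
DJ → RL
DJ → SG
SG → LM
LM → SE
SE → MJ
MJ → UH
MJ → XZ

CJ, VX, ON, DT, KQ, HT, DJ, RL, SG, LM, SE, MJ, UH, XZ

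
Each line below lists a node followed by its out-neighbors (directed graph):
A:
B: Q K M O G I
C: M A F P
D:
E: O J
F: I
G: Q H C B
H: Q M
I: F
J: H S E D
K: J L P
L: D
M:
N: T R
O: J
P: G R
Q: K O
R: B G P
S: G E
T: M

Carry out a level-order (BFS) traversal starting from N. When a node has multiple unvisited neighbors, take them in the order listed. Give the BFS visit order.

Visit N; enqueue T, R → queue [T, R]
Visit T; enqueue M → queue [R, M]
Visit R; enqueue B, G, P → queue [M, B, G, P]
Visit M → queue [B, G, P]
Visit B; enqueue Q, K, O, I → queue [G, P, Q, K, O, I]
Visit G; enqueue H, C → queue [P, Q, K, O, I, H, C]
Visit P → queue [Q, K, O, I, H, C]
Visit Q → queue [K, O, I, H, C]
Visit K; enqueue J, L → queue [O, I, H, C, J, L]
Visit O → queue [I, H, C, J, L]
Visit I; enqueue F → queue [H, C, J, L, F]
Visit H → queue [C, J, L, F]
Visit C; enqueue A → queue [J, L, F, A]
Visit J; enqueue S, E, D → queue [L, F, A, S, E, D]
Visit L → queue [F, A, S, E, D]
Visit F → queue [A, S, E, D]
Visit A → queue [S, E, D]
Visit S → queue [E, D]
Visit E → queue [D]
Visit D → queue []

N T R M B G P Q K O I H C J L F A S E D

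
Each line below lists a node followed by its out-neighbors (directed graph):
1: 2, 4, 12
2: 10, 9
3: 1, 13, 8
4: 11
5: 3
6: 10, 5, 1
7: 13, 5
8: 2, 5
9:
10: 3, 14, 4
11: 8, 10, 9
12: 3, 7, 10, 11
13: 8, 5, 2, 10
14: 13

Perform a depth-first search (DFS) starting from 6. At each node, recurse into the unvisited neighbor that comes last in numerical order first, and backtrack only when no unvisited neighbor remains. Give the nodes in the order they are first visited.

Visit 6
6 → 10
10 → 14
14 → 13
13 → 8
8 → 5
5 → 3
3 → 1
1 → 12
12 → 11
11 → 9
12 → 7
1 → 4
1 → 2

6, 10, 14, 13, 8, 5, 3, 1, 12, 11, 9, 7, 4, 2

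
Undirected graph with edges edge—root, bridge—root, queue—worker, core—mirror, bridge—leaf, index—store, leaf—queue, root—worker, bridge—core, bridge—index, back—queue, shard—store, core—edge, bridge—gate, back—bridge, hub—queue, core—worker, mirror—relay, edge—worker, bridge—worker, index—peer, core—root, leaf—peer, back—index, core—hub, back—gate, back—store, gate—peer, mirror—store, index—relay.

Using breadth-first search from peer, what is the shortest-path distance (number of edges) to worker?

Level 0: peer
Level 1: gate, index, leaf
Level 2: back, bridge, queue, relay, store
Level 3: core, hub, mirror, root, shard, worker
Level 4: edge
worker first appears at level 3.

3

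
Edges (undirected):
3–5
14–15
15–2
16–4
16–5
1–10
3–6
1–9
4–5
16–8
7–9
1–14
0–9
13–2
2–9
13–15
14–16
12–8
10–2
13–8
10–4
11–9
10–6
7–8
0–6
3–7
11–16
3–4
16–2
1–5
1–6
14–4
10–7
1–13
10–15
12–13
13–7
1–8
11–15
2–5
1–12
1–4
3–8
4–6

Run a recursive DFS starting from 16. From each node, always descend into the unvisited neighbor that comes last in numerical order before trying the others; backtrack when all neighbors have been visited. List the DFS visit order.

Visit 16
16 → 14
14 → 15
15 → 13
13 → 12
12 → 8
8 → 7
7 → 10
10 → 6
6 → 4
4 → 5
5 → 3
5 → 2
2 → 9
9 → 11
9 → 1
9 → 0

16, 14, 15, 13, 12, 8, 7, 10, 6, 4, 5, 3, 2, 9, 11, 1, 0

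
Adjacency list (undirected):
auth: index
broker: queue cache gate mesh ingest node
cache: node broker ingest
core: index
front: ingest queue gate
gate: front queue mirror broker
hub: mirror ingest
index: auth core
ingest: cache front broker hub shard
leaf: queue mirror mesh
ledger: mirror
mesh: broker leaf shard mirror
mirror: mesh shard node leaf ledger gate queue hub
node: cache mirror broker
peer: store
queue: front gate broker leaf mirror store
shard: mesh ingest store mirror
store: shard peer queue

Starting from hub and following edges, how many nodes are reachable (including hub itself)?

15

BFS from hub visits: hub, ingest, mirror, broker, cache, front, shard, gate, leaf, ledger, mesh, node, queue, store, peer
Reachable nodes: 15 of 18 total.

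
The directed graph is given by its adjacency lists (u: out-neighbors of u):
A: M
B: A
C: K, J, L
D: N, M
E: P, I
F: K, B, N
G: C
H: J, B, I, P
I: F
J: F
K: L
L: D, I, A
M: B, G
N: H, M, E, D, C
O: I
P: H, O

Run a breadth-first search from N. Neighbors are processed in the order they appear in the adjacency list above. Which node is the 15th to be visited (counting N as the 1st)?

A

Visit N; enqueue H, M, E, D, C → queue [H, M, E, D, C]
Visit H; enqueue J, B, I, P → queue [M, E, D, C, J, B, I, P]
Visit M; enqueue G → queue [E, D, C, J, B, I, P, G]
Visit E → queue [D, C, J, B, I, P, G]
Visit D → queue [C, J, B, I, P, G]
Visit C; enqueue K, L → queue [J, B, I, P, G, K, L]
Visit J; enqueue F → queue [B, I, P, G, K, L, F]
Visit B; enqueue A → queue [I, P, G, K, L, F, A]
Visit I → queue [P, G, K, L, F, A]
Visit P; enqueue O → queue [G, K, L, F, A, O]
Visit G → queue [K, L, F, A, O]
Visit K → queue [L, F, A, O]
Visit L → queue [F, A, O]
Visit F → queue [A, O]
Visit A → queue [O]
Visit O → queue []

Visit order: N, H, M, E, D, C, J, B, I, P, G, K, L, F, A, O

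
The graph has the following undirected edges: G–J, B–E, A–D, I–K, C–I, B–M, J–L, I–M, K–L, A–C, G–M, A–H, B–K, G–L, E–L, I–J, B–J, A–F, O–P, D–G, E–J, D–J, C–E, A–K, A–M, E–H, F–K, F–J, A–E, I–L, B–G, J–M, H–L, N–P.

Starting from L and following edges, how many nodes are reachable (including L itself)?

13

BFS from L visits: L, K, J, I, H, G, E, F, B, A, M, D, C
Reachable nodes: 13 of 16 total.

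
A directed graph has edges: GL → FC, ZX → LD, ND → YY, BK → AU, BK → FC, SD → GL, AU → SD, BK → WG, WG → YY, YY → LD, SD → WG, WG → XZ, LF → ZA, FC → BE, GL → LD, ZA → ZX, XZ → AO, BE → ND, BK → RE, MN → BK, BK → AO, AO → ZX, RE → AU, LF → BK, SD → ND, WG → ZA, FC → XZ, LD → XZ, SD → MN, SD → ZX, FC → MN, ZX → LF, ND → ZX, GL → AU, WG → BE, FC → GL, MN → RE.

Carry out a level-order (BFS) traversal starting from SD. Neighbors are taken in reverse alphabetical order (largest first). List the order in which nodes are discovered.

Visit SD; enqueue ZX, WG, ND, MN, GL → queue [ZX, WG, ND, MN, GL]
Visit ZX; enqueue LF, LD → queue [WG, ND, MN, GL, LF, LD]
Visit WG; enqueue ZA, YY, XZ, BE → queue [ND, MN, GL, LF, LD, ZA, YY, XZ, BE]
Visit ND → queue [MN, GL, LF, LD, ZA, YY, XZ, BE]
Visit MN; enqueue RE, BK → queue [GL, LF, LD, ZA, YY, XZ, BE, RE, BK]
Visit GL; enqueue FC, AU → queue [LF, LD, ZA, YY, XZ, BE, RE, BK, FC, AU]
Visit LF → queue [LD, ZA, YY, XZ, BE, RE, BK, FC, AU]
Visit LD → queue [ZA, YY, XZ, BE, RE, BK, FC, AU]
Visit ZA → queue [YY, XZ, BE, RE, BK, FC, AU]
Visit YY → queue [XZ, BE, RE, BK, FC, AU]
Visit XZ; enqueue AO → queue [BE, RE, BK, FC, AU, AO]
Visit BE → queue [RE, BK, FC, AU, AO]
Visit RE → queue [BK, FC, AU, AO]
Visit BK → queue [FC, AU, AO]
Visit FC → queue [AU, AO]
Visit AU → queue [AO]
Visit AO → queue []

SD → ZX → WG → ND → MN → GL → LF → LD → ZA → YY → XZ → BE → RE → BK → FC → AU → AO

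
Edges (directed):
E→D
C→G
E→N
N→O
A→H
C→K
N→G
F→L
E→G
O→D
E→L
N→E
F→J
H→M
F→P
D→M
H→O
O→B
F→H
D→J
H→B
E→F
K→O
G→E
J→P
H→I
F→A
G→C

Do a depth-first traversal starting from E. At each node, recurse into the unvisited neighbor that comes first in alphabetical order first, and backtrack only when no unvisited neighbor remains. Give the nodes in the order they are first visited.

Visit E
E → D
D → J
J → P
D → M
E → F
F → A
A → H
H → B
H → I
H → O
F → L
E → G
G → C
C → K
E → N

E, D, J, P, M, F, A, H, B, I, O, L, G, C, K, N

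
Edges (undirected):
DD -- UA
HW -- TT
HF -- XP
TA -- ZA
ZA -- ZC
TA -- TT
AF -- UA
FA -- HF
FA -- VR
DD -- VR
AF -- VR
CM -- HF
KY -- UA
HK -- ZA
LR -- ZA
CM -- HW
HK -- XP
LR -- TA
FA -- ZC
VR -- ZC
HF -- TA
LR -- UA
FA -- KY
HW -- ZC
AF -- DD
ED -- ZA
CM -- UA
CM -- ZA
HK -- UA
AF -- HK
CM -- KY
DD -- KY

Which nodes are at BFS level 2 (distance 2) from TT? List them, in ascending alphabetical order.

Level 0: TT
Level 1: HW, TA
Level 2: CM, HF, LR, ZA, ZC
Level 3: ED, FA, HK, KY, UA, VR, XP
Level 4: AF, DD

CM, HF, LR, ZA, ZC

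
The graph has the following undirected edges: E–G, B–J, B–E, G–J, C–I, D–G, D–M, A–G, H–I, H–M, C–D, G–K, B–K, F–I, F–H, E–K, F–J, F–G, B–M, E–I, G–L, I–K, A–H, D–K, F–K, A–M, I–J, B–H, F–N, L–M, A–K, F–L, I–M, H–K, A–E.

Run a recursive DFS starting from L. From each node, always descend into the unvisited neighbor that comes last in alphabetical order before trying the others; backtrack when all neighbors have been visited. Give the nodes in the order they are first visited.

Visit L
L → M
M → I
I → K
K → H
H → F
F → N
F → J
J → G
G → E
E → B
E → A
G → D
D → C

L → M → I → K → H → F → N → J → G → E → B → A → D → C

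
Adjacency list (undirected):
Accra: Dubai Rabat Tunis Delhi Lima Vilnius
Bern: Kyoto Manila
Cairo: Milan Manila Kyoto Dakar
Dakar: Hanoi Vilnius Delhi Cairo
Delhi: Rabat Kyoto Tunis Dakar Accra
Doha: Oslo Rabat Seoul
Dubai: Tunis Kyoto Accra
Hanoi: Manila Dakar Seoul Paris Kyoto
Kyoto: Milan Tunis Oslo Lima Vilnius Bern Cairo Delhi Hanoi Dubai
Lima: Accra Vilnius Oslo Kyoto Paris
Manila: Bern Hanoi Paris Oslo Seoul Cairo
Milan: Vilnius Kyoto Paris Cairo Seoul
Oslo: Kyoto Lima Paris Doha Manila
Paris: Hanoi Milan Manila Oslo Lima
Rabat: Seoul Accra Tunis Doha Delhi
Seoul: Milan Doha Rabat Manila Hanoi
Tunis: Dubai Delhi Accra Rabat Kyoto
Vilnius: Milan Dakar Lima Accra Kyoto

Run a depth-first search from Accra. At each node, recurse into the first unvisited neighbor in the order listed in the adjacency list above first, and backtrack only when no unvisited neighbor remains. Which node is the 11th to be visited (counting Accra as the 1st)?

Manila

Visit Accra
Accra → Dubai
Dubai → Tunis
Tunis → Delhi
Delhi → Rabat
Rabat → Seoul
Seoul → Milan
Milan → Vilnius
Vilnius → Dakar
Dakar → Hanoi
Hanoi → Manila
Manila → Bern
Bern → Kyoto
Kyoto → Oslo
Oslo → Lima
Lima → Paris
Oslo → Doha
Kyoto → Cairo

Visit order: Accra, Dubai, Tunis, Delhi, Rabat, Seoul, Milan, Vilnius, Dakar, Hanoi, Manila, Bern, Kyoto, Oslo, Lima, Paris, Doha, Cairo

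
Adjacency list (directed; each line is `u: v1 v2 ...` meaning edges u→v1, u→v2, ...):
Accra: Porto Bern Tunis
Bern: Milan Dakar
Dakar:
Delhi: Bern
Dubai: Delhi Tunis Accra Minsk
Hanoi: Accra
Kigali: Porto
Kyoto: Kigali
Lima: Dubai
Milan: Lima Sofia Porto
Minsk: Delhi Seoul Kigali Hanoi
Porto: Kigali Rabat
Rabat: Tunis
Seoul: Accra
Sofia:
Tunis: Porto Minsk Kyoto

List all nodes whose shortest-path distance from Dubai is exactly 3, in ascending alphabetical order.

Dakar, Milan, Rabat

Level 0: Dubai
Level 1: Accra, Delhi, Minsk, Tunis
Level 2: Bern, Hanoi, Kigali, Kyoto, Porto, Seoul
Level 3: Dakar, Milan, Rabat
Level 4: Lima, Sofia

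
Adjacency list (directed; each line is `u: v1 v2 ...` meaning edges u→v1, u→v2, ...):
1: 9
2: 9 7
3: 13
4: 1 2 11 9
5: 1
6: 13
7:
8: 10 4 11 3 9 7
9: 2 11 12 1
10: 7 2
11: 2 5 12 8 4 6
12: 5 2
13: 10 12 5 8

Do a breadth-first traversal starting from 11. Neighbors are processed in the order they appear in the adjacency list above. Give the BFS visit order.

11, 2, 5, 12, 8, 4, 6, 9, 7, 1, 10, 3, 13

Visit 11; enqueue 2, 5, 12, 8, 4, 6 → queue [2, 5, 12, 8, 4, 6]
Visit 2; enqueue 9, 7 → queue [5, 12, 8, 4, 6, 9, 7]
Visit 5; enqueue 1 → queue [12, 8, 4, 6, 9, 7, 1]
Visit 12 → queue [8, 4, 6, 9, 7, 1]
Visit 8; enqueue 10, 3 → queue [4, 6, 9, 7, 1, 10, 3]
Visit 4 → queue [6, 9, 7, 1, 10, 3]
Visit 6; enqueue 13 → queue [9, 7, 1, 10, 3, 13]
Visit 9 → queue [7, 1, 10, 3, 13]
Visit 7 → queue [1, 10, 3, 13]
Visit 1 → queue [10, 3, 13]
Visit 10 → queue [3, 13]
Visit 3 → queue [13]
Visit 13 → queue []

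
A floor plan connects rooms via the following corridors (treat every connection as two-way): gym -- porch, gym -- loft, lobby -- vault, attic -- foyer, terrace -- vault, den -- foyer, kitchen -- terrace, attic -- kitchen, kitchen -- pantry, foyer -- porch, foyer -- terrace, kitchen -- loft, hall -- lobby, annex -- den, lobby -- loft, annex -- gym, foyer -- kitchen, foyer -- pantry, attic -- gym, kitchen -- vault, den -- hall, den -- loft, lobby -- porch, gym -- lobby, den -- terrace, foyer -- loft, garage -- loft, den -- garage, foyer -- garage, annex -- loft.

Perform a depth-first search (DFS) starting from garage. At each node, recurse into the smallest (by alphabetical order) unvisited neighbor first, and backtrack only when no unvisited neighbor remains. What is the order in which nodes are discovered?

Visit garage
garage → den
den → annex
annex → gym
gym → attic
attic → foyer
foyer → kitchen
kitchen → loft
loft → lobby
lobby → hall
lobby → porch
lobby → vault
vault → terrace
kitchen → pantry

garage den annex gym attic foyer kitchen loft lobby hall porch vault terrace pantry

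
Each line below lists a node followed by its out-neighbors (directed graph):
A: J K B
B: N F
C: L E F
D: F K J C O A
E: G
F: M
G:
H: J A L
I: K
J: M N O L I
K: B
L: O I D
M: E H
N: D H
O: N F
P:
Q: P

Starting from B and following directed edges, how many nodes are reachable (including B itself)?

BFS from B visits: B, F, N, M, D, H, E, A, C, J, K, O, L, G, I
Reachable nodes: 15 of 17 total.

15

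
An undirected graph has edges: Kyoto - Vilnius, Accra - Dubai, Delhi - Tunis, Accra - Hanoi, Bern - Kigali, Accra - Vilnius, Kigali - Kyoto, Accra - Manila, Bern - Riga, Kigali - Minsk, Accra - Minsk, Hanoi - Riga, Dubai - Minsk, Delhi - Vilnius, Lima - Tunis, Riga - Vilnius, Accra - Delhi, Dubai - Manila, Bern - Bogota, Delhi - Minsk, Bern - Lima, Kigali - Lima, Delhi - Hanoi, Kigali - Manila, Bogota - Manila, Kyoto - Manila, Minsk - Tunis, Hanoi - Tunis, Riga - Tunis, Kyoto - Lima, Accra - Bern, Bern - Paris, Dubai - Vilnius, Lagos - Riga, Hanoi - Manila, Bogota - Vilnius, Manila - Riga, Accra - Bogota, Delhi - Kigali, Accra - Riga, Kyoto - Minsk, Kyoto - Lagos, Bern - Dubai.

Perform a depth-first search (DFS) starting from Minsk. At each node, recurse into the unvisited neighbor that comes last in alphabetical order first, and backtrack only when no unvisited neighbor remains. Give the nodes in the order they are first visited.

Visit Minsk
Minsk → Tunis
Tunis → Riga
Riga → Vilnius
Vilnius → Kyoto
Kyoto → Manila
Manila → Kigali
Kigali → Lima
Lima → Bern
Bern → Paris
Bern → Dubai
Dubai → Accra
Accra → Hanoi
Hanoi → Delhi
Accra → Bogota
Kyoto → Lagos

Minsk -> Tunis -> Riga -> Vilnius -> Kyoto -> Manila -> Kigali -> Lima -> Bern -> Paris -> Dubai -> Accra -> Hanoi -> Delhi -> Bogota -> Lagos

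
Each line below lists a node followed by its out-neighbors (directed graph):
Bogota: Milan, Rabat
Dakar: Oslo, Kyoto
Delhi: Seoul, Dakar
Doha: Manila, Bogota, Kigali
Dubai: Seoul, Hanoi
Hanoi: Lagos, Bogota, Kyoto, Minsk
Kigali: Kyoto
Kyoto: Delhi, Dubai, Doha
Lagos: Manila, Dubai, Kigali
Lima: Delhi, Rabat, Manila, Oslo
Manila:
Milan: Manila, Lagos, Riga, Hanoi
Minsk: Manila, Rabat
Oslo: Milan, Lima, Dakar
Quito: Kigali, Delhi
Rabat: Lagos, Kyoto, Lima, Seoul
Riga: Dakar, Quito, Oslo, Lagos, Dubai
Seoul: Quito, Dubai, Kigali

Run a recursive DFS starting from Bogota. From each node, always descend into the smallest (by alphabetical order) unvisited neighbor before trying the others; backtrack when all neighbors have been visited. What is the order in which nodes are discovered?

Bogota Milan Hanoi Kyoto Delhi Dakar Oslo Lima Manila Rabat Lagos Dubai Seoul Kigali Quito Doha Minsk Riga

Visit Bogota
Bogota → Milan
Milan → Hanoi
Hanoi → Kyoto
Kyoto → Delhi
Delhi → Dakar
Dakar → Oslo
Oslo → Lima
Lima → Manila
Lima → Rabat
Rabat → Lagos
Lagos → Dubai
Dubai → Seoul
Seoul → Kigali
Seoul → Quito
Kyoto → Doha
Hanoi → Minsk
Milan → Riga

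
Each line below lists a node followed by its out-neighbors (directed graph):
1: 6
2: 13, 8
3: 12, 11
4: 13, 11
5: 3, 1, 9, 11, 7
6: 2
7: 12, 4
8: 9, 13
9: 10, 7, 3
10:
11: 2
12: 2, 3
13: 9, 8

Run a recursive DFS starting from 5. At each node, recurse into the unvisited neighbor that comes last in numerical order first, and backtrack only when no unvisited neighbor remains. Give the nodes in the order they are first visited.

5 -> 11 -> 2 -> 13 -> 9 -> 10 -> 7 -> 12 -> 3 -> 4 -> 8 -> 1 -> 6

Visit 5
5 → 11
11 → 2
2 → 13
13 → 9
9 → 10
9 → 7
7 → 12
12 → 3
7 → 4
13 → 8
5 → 1
1 → 6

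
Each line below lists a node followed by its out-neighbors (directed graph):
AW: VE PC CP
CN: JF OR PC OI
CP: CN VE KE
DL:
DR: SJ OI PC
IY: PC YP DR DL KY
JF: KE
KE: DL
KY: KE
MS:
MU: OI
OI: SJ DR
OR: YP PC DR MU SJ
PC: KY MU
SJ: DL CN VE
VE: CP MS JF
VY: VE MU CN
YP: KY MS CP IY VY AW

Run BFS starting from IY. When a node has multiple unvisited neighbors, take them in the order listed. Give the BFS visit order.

IY -> PC -> YP -> DR -> DL -> KY -> MU -> MS -> CP -> VY -> AW -> SJ -> OI -> KE -> CN -> VE -> JF -> OR

Visit IY; enqueue PC, YP, DR, DL, KY → queue [PC, YP, DR, DL, KY]
Visit PC; enqueue MU → queue [YP, DR, DL, KY, MU]
Visit YP; enqueue MS, CP, VY, AW → queue [DR, DL, KY, MU, MS, CP, VY, AW]
Visit DR; enqueue SJ, OI → queue [DL, KY, MU, MS, CP, VY, AW, SJ, OI]
Visit DL → queue [KY, MU, MS, CP, VY, AW, SJ, OI]
Visit KY; enqueue KE → queue [MU, MS, CP, VY, AW, SJ, OI, KE]
Visit MU → queue [MS, CP, VY, AW, SJ, OI, KE]
Visit MS → queue [CP, VY, AW, SJ, OI, KE]
Visit CP; enqueue CN, VE → queue [VY, AW, SJ, OI, KE, CN, VE]
Visit VY → queue [AW, SJ, OI, KE, CN, VE]
Visit AW → queue [SJ, OI, KE, CN, VE]
Visit SJ → queue [OI, KE, CN, VE]
Visit OI → queue [KE, CN, VE]
Visit KE → queue [CN, VE]
Visit CN; enqueue JF, OR → queue [VE, JF, OR]
Visit VE → queue [JF, OR]
Visit JF → queue [OR]
Visit OR → queue []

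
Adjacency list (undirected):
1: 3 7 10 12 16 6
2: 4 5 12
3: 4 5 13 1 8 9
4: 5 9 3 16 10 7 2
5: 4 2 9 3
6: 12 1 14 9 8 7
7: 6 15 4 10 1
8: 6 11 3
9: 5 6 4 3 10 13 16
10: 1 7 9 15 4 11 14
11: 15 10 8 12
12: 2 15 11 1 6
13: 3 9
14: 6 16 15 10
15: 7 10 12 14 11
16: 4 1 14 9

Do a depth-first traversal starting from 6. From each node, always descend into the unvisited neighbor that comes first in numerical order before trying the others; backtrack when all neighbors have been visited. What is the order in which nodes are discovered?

Visit 6
6 → 1
1 → 3
3 → 4
4 → 2
2 → 5
5 → 9
9 → 10
10 → 7
7 → 15
15 → 11
11 → 8
11 → 12
15 → 14
14 → 16
9 → 13

6, 1, 3, 4, 2, 5, 9, 10, 7, 15, 11, 8, 12, 14, 16, 13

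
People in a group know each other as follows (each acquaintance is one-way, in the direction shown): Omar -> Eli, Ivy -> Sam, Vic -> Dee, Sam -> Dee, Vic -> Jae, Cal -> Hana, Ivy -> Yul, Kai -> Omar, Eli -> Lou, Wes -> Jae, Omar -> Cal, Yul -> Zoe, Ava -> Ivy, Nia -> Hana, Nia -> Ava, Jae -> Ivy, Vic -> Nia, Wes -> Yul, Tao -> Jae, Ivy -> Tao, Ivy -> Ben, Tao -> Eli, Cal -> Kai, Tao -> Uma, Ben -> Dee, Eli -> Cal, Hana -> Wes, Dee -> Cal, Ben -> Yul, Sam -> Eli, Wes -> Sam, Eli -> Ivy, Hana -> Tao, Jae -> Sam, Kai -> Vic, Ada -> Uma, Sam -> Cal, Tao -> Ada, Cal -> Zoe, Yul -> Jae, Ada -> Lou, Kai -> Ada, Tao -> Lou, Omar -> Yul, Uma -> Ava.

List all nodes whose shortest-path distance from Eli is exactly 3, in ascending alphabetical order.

Ada, Dee, Jae, Omar, Uma, Vic, Wes

Level 0: Eli
Level 1: Cal, Ivy, Lou
Level 2: Ben, Hana, Kai, Sam, Tao, Yul, Zoe
Level 3: Ada, Dee, Jae, Omar, Uma, Vic, Wes
Level 4: Ava, Nia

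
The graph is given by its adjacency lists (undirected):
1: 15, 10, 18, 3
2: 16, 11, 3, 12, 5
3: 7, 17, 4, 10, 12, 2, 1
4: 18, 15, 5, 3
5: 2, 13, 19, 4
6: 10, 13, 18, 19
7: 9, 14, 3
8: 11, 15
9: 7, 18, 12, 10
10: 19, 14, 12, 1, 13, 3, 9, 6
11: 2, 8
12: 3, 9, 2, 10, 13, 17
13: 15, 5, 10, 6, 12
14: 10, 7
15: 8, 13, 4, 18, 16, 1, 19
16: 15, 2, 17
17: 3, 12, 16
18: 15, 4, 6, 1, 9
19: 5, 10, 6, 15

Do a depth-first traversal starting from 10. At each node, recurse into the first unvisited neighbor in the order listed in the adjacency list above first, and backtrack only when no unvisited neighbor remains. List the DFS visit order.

Visit 10
10 → 19
19 → 5
5 → 2
2 → 16
16 → 15
15 → 8
8 → 11
15 → 13
13 → 6
6 → 18
18 → 4
4 → 3
3 → 7
7 → 9
9 → 12
12 → 17
7 → 14
3 → 1

10, 19, 5, 2, 16, 15, 8, 11, 13, 6, 18, 4, 3, 7, 9, 12, 17, 14, 1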